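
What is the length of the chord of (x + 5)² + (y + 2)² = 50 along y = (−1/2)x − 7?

Centre (−5, −2), r² = 50. Perpendicular distance d from centre to line = |5| / √5 = 5/√5.
Half the chord is √(r² − d²) = √(45), so the full chord is 6√5.

6√5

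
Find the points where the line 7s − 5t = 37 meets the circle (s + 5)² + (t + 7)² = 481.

Express t = (−37 + 7s)/5 and substitute into the circle:
74s² + 222s − 11396 = 0  ⟹  s² + 3s − 154 = 0
s = 11 or s = −14, giving (11, 8) and (−14, −27).

(−14, −27) and (11, 8)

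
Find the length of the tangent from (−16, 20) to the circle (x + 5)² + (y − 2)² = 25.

The centre is (−5, 2) and r = 5. The square of the distance from P to the centre is 121 + 324 = 445.
Power of the point: PT² = |PO|² − r² = 420, so PT = 2√105.

2√105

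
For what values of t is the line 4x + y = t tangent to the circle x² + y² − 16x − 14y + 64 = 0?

t = 39 ± 7√17

For a tangent, require d(centre, line) = r = 7.
|4·8 + 1·7 − t| / √17 = 7
|t − (39)| = 7√17.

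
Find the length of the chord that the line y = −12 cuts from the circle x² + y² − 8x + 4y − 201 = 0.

22

Substitute y = −12:
x² − 8x − 105 = 0
x = 15 or x = −7, giving (15, −12) and (−7, −12).
Chord length = distance between (15, −12) and (−7, −12) = √484 = 22.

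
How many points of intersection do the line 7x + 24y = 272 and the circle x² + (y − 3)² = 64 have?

1

Centre (0, 3), r² = 64. Distance² from centre to line = (−200)²/625 = 64.
Since d² = r², the line is tangent.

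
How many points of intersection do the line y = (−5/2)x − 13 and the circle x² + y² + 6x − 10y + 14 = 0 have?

2

Substituting the line into the circle gives 29x² + 384x + 1252 = 0.
Discriminant = (384)² − 4·29·(1252) = 2224 > 0.
Two real roots: the line is a secant.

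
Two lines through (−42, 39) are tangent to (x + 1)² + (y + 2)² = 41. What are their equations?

Let a tangent through (−42, 39) have slope m. Its distance from (−1, −2) must equal √41:
(41m − (−41))² = 41(m² + 1)
20m² + 41m + 20 = 0, so m = −5/4 or m = −4/5.
Through (−42, 39) these give 5x + 4y = −54 and 4x + 5y = 27.

5x + 4y = −54 and 4x + 5y = 27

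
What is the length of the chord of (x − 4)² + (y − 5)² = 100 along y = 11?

Centre (4, 5), r² = 100. Perpendicular distance d from centre to line = |−6| / √1 = 6.
Half the chord is √(r² − d²) = √(64), so the full chord is 16.

16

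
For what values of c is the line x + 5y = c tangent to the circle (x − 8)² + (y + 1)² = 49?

c = 3 ± 7√26

For a tangent, require d(centre, line) = r = 7.
|1·8 + 5·(−1) − c| / √26 = 7
|c − (3)| = 7√26.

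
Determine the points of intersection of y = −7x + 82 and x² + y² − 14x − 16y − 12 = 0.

(9, 19) and (12, −2)

Substitute y = −7x + 82:
50x² − 1050x + 5400 = 0  ⟹  x² − 21x + 108 = 0
x = 12 or x = 9, giving (12, −2) and (9, 19).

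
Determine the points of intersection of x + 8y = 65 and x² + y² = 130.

Express y = (65 − x)/8 and substitute into the circle:
65x² − 130x − 4095 = 0  ⟹  x² − 2x − 63 = 0
x = 9 or x = −7, giving (9, 7) and (−7, 9).

(−7, 9) and (9, 7)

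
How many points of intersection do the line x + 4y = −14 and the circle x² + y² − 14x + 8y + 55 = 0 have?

2

Substituting the line into the circle gives 17x² − 228x + 628 = 0.
Discriminant = (−228)² − 4·17·(628) = 9280 > 0.
Two real roots: the line is a secant.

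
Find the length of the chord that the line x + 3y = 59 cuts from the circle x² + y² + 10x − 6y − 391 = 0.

The distance from (−5, 3) to the line is 55/√10, and r² = 425.
Chord = 2√(r² − d²) = 2·√(245/2) = 7√10.

7√10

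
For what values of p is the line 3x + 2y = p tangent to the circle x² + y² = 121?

Tangency holds when the distance from the centre (0, 0) to the line equals the radius 11:
|3·0 + 2·0 − p| / √13 = 11
|p| = 11√13.

p = ±11√13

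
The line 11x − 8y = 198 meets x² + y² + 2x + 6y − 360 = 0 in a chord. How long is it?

Centre (−1, −3), r² = 370. Perpendicular distance d from centre to line = |−185| / √185 = 185/√185.
Chord = 2√(r² − d²) = 2·√(185) = 2√185.

2√185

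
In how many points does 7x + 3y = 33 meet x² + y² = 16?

0

d² = (7·0 + 3·0 − (33))²/58 = 1089/58; r² = 16.
Since d² > r², the line lies outside the circle.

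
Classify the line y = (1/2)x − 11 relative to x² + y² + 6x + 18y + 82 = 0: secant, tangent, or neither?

Centre (−3, −9), r² = 8. Distance² from centre to line = (−7)²/5 = 49/5.
Since d² > r², the line lies outside the circle.

neither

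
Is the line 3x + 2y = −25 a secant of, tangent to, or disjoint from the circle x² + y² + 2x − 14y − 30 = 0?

d² = (3·(−1) + 2·7 − (−25))²/13 = 1296/13; r² = 80.
Since d² > r², the line lies outside the circle.

disjoint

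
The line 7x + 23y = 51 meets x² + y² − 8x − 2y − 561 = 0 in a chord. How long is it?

Centre (4, 1), r² = 578. Perpendicular distance d from centre to line = |0| / √578 = 0/√578.
Half the chord is √(r² − d²) = √(578), so the full chord is 34√2.

34√2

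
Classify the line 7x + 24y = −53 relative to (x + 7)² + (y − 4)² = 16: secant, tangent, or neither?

Centre (−7, 4), r² = 16. Distance² from centre to line = (100)²/625 = 16.
Since d² = r², the line is tangent.

tangent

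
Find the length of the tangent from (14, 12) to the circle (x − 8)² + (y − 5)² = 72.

Centre (8, 5), r² = 72. |PO|² = (6)² + (7)² = 85.
Power of the point: PT² = |PO|² − r² = 13, so PT = √13.

√13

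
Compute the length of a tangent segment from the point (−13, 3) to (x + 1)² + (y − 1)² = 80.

The centre is (−1, 1) and r = 4√5. The square of the distance from P to the centre is 144 + 4 = 148.
The tangent meets the radius at right angles, so tangent² = |PO|² − r² = 148 − 80 = 68.

2√17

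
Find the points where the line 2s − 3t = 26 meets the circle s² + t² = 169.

Express t = (−26 + 2s)/3 and substitute into the circle:
13s² − 104s − 845 = 0  ⟹  s² − 8s − 65 = 0
s = 13 or s = −5, giving (13, 0) and (−5, −12).

(−5, −12) and (13, 0)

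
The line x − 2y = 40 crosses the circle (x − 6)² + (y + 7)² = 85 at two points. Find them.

Express y = (−40 + x)/2 and substitute into the circle:
5x² − 100x + 480 = 0  ⟹  x² − 20x + 96 = 0
x = 12 or x = 8, giving (12, −14) and (8, −16).

(8, −16) and (12, −14)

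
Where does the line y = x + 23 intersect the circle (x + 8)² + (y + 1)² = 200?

(−22, 1) and (−10, 13)

From the line, y = x + 23. Substituting:
2x² + 64x + 440 = 0  ⟹  x² + 32x + 220 = 0
x = −10 or x = −22, giving (−10, 13) and (−22, 1).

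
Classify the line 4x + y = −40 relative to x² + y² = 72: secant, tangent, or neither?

Substituting the line into the circle gives 17x² + 320x + 1528 = 0.
Δ = 102400 − 103904 = −1504.
No real roots: the line does not meet the circle.

neither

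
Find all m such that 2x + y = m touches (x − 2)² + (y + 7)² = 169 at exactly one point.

Tangency holds when the distance from the centre (2, −7) to the line equals the radius 13:
|2·2 + 1·(−7) − m| / √5 = 13
|m − (−3)| = 13√5.

m = −3 ± 13√5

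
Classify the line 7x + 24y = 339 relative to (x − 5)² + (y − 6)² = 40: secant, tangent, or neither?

d² = (7·5 + 24·6 − (339))²/625 = 1024/25; r² = 40.
Since d² > r², the line lies outside the circle.

neither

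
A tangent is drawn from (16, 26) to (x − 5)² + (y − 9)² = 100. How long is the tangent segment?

√310

With centre O = (5, 9), |OP|² = 410 and r² = 100.
By the tangent–radius right angle, tangent length = √(|PO|² − r²) = √310.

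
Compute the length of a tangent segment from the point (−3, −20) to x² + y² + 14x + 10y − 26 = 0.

Centre (−7, −5), r² = 100. |PO|² = (4)² + (−15)² = 241.
The tangent meets the radius at right angles, so tangent² = |PO|² − r² = 241 − 100 = 141.

√141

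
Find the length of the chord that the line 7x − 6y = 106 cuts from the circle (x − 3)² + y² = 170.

2√85

Express y = (−106 + 7x)/6 and substitute into the circle:
85x² − 1700x + 5440 = 0  ⟹  x² − 20x + 64 = 0
x = 16 or x = 4, giving (16, 1) and (4, −13).
|(16, 1) − (4, −13)| = √((12)² + (14)²) = 2√85.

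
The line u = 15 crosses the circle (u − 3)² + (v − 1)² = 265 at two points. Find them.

(15, −10) and (15, 12)

The line gives u = 15. Substituting into the circle:
v² − 2v − 120 = 0
v = 12 or v = −10, giving (15, 12) and (15, −10).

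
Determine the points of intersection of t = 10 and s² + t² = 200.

(−10, 10) and (10, 10)

Express t = 10 and substitute into the circle:
s² − 100 = 0
s = 10 or s = −10, giving (10, 10) and (−10, 10).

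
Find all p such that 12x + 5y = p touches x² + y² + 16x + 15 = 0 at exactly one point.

For a tangent, require d(centre, line) = r = 7.
|12·(−8) + 5·0 − p| / √169 = 7
|p − (−96)| = 7·13, so p = −5 or p = −187.

p = −187 or p = −5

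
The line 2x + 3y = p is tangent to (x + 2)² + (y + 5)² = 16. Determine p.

The line touches the circle iff its distance from (−2, −5) is 4:
|2·(−2) + 3·(−5) − p| / √13 = 4
|p − (−19)| = 4√13.

p = −19 ± 4√13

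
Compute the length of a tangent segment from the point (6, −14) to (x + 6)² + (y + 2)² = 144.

12

Centre (−6, −2), r² = 144. |PO|² = (12)² + (−12)² = 288.
By the tangent–radius right angle, tangent length = √(|PO|² − r²) = √144 = 12.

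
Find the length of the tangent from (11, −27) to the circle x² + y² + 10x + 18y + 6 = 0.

Centre (−5, −9), r² = 100. |PO|² = (16)² + (−18)² = 580.
The tangent meets the radius at right angles, so tangent² = |PO|² − r² = 580 − 100 = 480.

4√30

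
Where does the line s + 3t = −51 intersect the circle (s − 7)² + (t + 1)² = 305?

Express t = (−51 − s)/3 and substitute into the circle:
10s² − 30s = 0  ⟹  s² − 3s = 0
s = 3 or s = 0, giving (3, −18) and (0, −17).

(0, −17) and (3, −18)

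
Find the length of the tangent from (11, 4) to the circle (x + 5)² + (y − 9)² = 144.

The centre is (−5, 9) and r = 12. The square of the distance from P to the centre is 256 + 25 = 281.
Power of the point: PT² = |PO|² − r² = 137, so PT = √137.

√137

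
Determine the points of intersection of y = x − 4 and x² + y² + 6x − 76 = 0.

From the line, y = x − 4. Substituting:
2x² − 2x − 60 = 0  ⟹  x² − x − 30 = 0
x = 6 or x = −5, giving (6, 2) and (−5, −9).

(−5, −9) and (6, 2)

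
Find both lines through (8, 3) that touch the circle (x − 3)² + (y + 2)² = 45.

x + 2y = 14 and 2x + y = 19

Write the tangent as mx − y + (3 − m·(8)) = 0 and set its distance from the centre to 3√5:
(−5m − (−5))² = 45(m² + 1)
2m² + 5m + 2 = 0, so m = −1/2 or m = −2.
With m = −1/2: x + 2y = 14. With m = −2: 2x + y = 19.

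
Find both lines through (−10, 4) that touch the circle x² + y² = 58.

7x + 3y = −58 and 3x − 7y = −58

Write the tangent as mx − y + (4 − m·(−10)) = 0 and set its distance from the centre to √58:
(10m − (−4))² = 58(m² + 1)
21m² + 40m − 21 = 0, so m = −7/3 or m = 3/7.
Through (−10, 4) these give 7x + 3y = −58 and 3x − 7y = −58.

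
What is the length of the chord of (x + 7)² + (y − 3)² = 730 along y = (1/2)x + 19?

22√5

The distance from (−7, 3) to the line is 25/√5, and r² = 730.
Half the chord is √(r² − d²) = √(605), so the full chord is 22√5.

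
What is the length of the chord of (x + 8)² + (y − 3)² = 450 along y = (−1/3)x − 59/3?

From the line, y = (−59 − x)/3. Substituting:
10x² + 280x + 1150 = 0  ⟹  x² + 28x + 115 = 0
x = −5 or x = −23, giving (−5, −18) and (−23, −12).
|(−5, −18) − (−23, −12)| = √((18)² + (−6)²) = 6√10.

6√10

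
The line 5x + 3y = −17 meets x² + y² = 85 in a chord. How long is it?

Centre (0, 0), r² = 85. Perpendicular distance d from centre to line = |17| / √34 = 17/√34.
Half the chord is √(r² − d²) = √(153/2), so the full chord is 3√34.

3√34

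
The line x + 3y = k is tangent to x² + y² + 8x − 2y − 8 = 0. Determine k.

The line touches the circle iff its distance from (−4, 1) is 5:
|1·(−4) + 3·1 − k| / √10 = 5
|k − (−1)| = 5√10.

k = −1 ± 5√10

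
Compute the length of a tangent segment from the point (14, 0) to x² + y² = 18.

The centre is (0, 0) and r = 3√2. The square of the distance from P to the centre is 196 + 0 = 196.
Power of the point: PT² = |PO|² − r² = 178, so PT = √178.

√178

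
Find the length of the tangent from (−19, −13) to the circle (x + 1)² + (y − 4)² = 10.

3√67

Centre (−1, 4), r² = 10. |PO|² = (−18)² + (−17)² = 613.
Power of the point: PT² = |PO|² − r² = 603, so PT = 3√67.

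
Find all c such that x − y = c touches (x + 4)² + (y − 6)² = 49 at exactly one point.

The line touches the circle iff its distance from (−4, 6) is 7:
|1·(−4) − 1·6 − c| / √2 = 7
|c − (−10)| = 7√2.

c = −10 ± 7√2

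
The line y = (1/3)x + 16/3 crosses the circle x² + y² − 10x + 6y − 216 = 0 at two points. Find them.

(−10, 2) and (14, 10)

Express y = (16 + x)/3 and substitute into the circle:
10x² − 40x − 1400 = 0  ⟹  x² − 4x − 140 = 0
x = 14 or x = −10, giving (14, 10) and (−10, 2).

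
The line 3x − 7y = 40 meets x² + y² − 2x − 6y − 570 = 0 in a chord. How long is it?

Express y = (−40 + 3x)/7 and substitute into the circle:
58x² − 464x − 24650 = 0  ⟹  x² − 8x − 425 = 0
x = 25 or x = −17, giving (25, 5) and (−17, −13).
Chord length = distance between (25, 5) and (−17, −13) = √2088 = 6√58.

6√58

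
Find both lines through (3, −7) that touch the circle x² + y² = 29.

2x + 5y = −29 and 5x − 2y = 29

Let a tangent through (3, −7) have slope m. Its distance from (0, 0) must equal √29:
[m·(−3) − (7)]² = 29(m² + 1)
10m² − 21m − 10 = 0, so m = −2/5 or m = 5/2.
Through (3, −7) these give 2x + 5y = −29 and 5x − 2y = 29.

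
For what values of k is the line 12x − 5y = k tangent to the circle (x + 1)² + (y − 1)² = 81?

For a tangent, require d(centre, line) = r = 9.
|12·(−1) − 5·1 − k| / √169 = 9
|k − (−17)| = 9·13, so k = 100 or k = −134.

k = −134 or k = 100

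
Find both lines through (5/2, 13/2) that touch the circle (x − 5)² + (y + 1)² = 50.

Let a tangent through (5/2, 13/2) have slope m. Its distance from (5, −1) must equal 5√2:
[m·(5/2) − (−15/2)]² = 50(m² + 1)
7m² − 6m − 1 = 0, so m = 1 or m = −1/7.
Through (5/2, 13/2) these give x − y = −4 and x + 7y = 48.

x − y = −4 and x + 7y = 48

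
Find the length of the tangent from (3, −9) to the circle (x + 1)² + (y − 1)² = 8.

Centre (−1, 1), r² = 8. |PO|² = (4)² + (−10)² = 116.
By the tangent–radius right angle, tangent length = √(|PO|² − r²) = √108 = 6√3.

6√3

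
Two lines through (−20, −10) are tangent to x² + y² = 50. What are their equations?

x − y = −10 and x − 7y = 50

Let a tangent through (−20, −10) have slope m. Its distance from (0, 0) must equal 5√2:
[m·(20) − (10)]² = 50(m² + 1)
7m² − 8m + 1 = 0, so m = 1 or m = 1/7.
With m = 1: x − y = −10. With m = 1/7: x − 7y = 50.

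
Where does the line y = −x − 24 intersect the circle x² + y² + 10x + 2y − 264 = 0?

(−22, −2) and (−6, −18)

From the line, y = −x − 24. Substituting:
2x² + 56x + 264 = 0  ⟹  x² + 28x + 132 = 0
x = −6 or x = −22, giving (−6, −18) and (−22, −2).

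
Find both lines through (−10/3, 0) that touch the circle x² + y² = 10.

Let a tangent through (−10/3, 0) have slope m. Its distance from (0, 0) must equal √10:
[m·(10/3) − (0)]² = 10(m² + 1)
m² − 9 = 0, so m = −3 or m = 3.
Through (−10/3, 0) these give 3x + y = −10 and 3x − y = −10.

3x + y = −10 and 3x − y = −10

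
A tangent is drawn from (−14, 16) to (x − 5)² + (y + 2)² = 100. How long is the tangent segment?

3√65

The centre is (5, −2) and r = 10. The square of the distance from P to the centre is 361 + 324 = 685.
Power of the point: PT² = |PO|² − r² = 585, so PT = 3√65.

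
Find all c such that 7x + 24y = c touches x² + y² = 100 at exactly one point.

The line touches the circle iff its distance from (0, 0) is 10:
|7·0 + 24·0 − c| / √625 = 10
|c| = 10·25, so c = 250 or c = −250.

c = −250 or c = 250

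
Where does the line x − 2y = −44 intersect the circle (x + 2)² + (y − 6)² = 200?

(−12, 16) and (−4, 20)

From the line, y = (44 + x)/2. Substituting:
5x² + 80x + 240 = 0  ⟹  x² + 16x + 48 = 0
x = −4 or x = −12, giving (−4, 20) and (−12, 16).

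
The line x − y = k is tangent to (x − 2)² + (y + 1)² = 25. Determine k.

k = 3 ± 5√2

For a tangent, require d(centre, line) = r = 5.
|1·2 − 1·(−1) − k| / √2 = 5
|k − (3)| = 5√2.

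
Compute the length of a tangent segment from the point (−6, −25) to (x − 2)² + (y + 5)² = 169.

√295

The centre is (2, −5) and r = 13. The square of the distance from P to the centre is 64 + 400 = 464.
Power of the point: PT² = |PO|² − r² = 295, so PT = √295.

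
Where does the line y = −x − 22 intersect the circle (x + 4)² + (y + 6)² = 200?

(−18, −4) and (−2, −20)

From the line, y = −x − 22. Substituting:
2x² + 40x + 72 = 0  ⟹  x² + 20x + 36 = 0
x = −2 or x = −18, giving (−2, −20) and (−18, −4).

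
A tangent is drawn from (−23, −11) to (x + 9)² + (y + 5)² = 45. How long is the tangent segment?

√187

The centre is (−9, −5) and r = 3√5. The square of the distance from P to the centre is 196 + 36 = 232.
By the tangent–radius right angle, tangent length = √(|PO|² − r²) = √187.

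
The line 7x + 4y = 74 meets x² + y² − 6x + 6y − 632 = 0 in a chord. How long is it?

6√65

Substitute y = (74 − 7x)/4:
65x² − 1300x − 2860 = 0  ⟹  x² − 20x − 44 = 0
x = 22 or x = −2, giving (22, −20) and (−2, 22).
Chord length = distance between (22, −20) and (−2, 22) = √2340 = 6√65.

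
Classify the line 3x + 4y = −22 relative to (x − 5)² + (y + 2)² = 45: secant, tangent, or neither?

secant

Centre (5, −2), r² = 45. Distance² from centre to line = (29)²/25 = 841/25.
Since d² < r², the line cuts the circle twice.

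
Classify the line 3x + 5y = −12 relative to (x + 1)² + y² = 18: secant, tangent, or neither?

Substituting the line into the circle gives 34x² + 122x − 281 = 0.
Discriminant = (122)² − 4·34·(−281) = 53100 > 0.
Two real roots: the line is a secant.

secant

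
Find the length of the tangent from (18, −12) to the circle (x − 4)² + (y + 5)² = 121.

2√31

With centre O = (4, −5), |OP|² = 245 and r² = 121.
By the tangent–radius right angle, tangent length = √(|PO|² − r²) = √124 = 2√31.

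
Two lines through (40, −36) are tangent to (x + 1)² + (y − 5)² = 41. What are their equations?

4x + 5y = −20 and 5x + 4y = 56

Let a tangent through (40, −36) have slope m. Its distance from (−1, 5) must equal √41:
(−41m − (41))² = 41(m² + 1)
20m² + 41m + 20 = 0, so m = −4/5 or m = −5/4.
Through (40, −36) these give 4x + 5y = −20 and 5x + 4y = 56.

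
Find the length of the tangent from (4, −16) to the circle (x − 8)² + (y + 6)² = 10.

Centre (8, −6), r² = 10. |PO|² = (−4)² + (−10)² = 116.
By the tangent–radius right angle, tangent length = √(|PO|² − r²) = √106.

√106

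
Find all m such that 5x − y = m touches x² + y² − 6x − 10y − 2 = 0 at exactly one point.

m = 10 ± 6√26

For a tangent, require d(centre, line) = r = 6.
|5·3 − 1·5 − m| / √26 = 6
|m − (10)| = 6√26.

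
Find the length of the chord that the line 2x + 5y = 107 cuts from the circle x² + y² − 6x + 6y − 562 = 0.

The distance from (3, −3) to the line is 116/√29, and r² = 580.
Chord = 2√(r² − d²) = 2·√(116) = 4√29.

4√29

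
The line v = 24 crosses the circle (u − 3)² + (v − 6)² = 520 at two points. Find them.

Express v = 24 and substitute into the circle:
u² − 6u − 187 = 0
u = 17 or u = −11, giving (17, 24) and (−11, 24).

(−11, 24) and (17, 24)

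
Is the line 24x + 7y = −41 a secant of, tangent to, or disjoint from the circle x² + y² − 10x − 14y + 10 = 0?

Centre (5, 7), r² = 64. Distance² from centre to line = (210)²/625 = 1764/25.
Since d² > r², the line lies outside the circle.

disjoint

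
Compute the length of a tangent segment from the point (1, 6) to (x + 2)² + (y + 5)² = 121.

3

The centre is (−2, −5) and r = 11. The square of the distance from P to the centre is 9 + 121 = 130.
Power of the point: PT² = |PO|² − r² = 9, so PT = 3.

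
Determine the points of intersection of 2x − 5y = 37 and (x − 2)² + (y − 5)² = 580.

From the line, y = (−37 + 2x)/5. Substituting:
29x² − 348x − 10556 = 0  ⟹  x² − 12x − 364 = 0
x = 26 or x = −14, giving (26, 3) and (−14, −13).

(−14, −13) and (26, 3)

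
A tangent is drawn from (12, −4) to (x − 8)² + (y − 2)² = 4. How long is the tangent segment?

The centre is (8, 2) and r = 2. The square of the distance from P to the centre is 16 + 36 = 52.
Power of the point: PT² = |PO|² − r² = 48, so PT = 4√3.

4√3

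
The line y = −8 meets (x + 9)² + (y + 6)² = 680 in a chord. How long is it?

Express y = −8 and substitute into the circle:
x² + 18x − 595 = 0
x = 17 or x = −35, giving (17, −8) and (−35, −8).
Chord length = distance between (17, −8) and (−35, −8) = √2704 = 52.

52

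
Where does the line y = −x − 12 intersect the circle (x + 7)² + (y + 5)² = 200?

From the line, y = −x − 12. Substituting:
2x² + 28x − 102 = 0  ⟹  x² + 14x − 51 = 0
x = 3 or x = −17, giving (3, −15) and (−17, 5).

(−17, 5) and (3, −15)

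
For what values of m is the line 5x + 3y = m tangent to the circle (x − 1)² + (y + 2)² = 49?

For a tangent, require d(centre, line) = r = 7.
|5·1 + 3·(−2) − m| / √34 = 7
|m − (−1)| = 7√34.

m = −1 ± 7√34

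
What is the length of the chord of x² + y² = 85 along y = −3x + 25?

Substitute y = −3x + 25:
10x² − 150x + 540 = 0  ⟹  x² − 15x + 54 = 0
x = 9 or x = 6, giving (9, −2) and (6, 7).
Chord length = distance between (9, −2) and (6, 7) = √90 = 3√10.

3√10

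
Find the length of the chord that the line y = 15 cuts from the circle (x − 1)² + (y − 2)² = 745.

The distance from (1, 2) to the line is 13, and r² = 745.
Half the chord is √(r² − d²) = √(576), so the full chord is 48.

48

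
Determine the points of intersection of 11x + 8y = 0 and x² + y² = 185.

Express y = (−11x)/8 and substitute into the circle:
185x² − 11840 = 0  ⟹  x² − 64 = 0
x = 8 or x = −8, giving (8, −11) and (−8, 11).

(−8, 11) and (8, −11)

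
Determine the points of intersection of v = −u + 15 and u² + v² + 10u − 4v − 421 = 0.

From the line, v = −u + 15. Substituting:
2u² − 16u − 256 = 0  ⟹  u² − 8u − 128 = 0
u = 16 or u = −8, giving (16, −1) and (−8, 23).

(−8, 23) and (16, −1)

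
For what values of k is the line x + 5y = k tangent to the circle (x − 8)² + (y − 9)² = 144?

For a tangent, require d(centre, line) = r = 12.
|1·8 + 5·9 − k| / √26 = 12
|k − (53)| = 12√26.

k = 53 ± 12√26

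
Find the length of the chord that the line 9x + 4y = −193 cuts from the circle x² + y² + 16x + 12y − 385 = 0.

From the line, y = (−193 − 9x)/4. Substituting:
97x² + 3298x + 21825 = 0  ⟹  x² + 34x + 225 = 0
x = −9 or x = −25, giving (−9, −28) and (−25, 8).
|(−9, −28) − (−25, 8)| = √((16)² + (−36)²) = 4√97.

4√97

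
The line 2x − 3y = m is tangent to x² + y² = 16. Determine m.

The line touches the circle iff its distance from (0, 0) is 4:
|2·0 − 3·0 − m| / √13 = 4
|m| = 4√13.

m = ±4√13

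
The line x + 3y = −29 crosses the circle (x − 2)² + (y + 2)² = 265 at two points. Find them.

Substitute y = (−29 − x)/3:
10x² + 10x − 1820 = 0  ⟹  x² + x − 182 = 0
x = 13 or x = −14, giving (13, −14) and (−14, −5).

(−14, −5) and (13, −14)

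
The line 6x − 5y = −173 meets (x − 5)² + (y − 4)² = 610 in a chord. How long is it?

2√61

From the line, y = (173 + 6x)/5. Substituting:
61x² + 1586x + 8784 = 0  ⟹  x² + 26x + 144 = 0
x = −8 or x = −18, giving (−8, 25) and (−18, 13).
Chord length = distance between (−8, 25) and (−18, 13) = √244 = 2√61.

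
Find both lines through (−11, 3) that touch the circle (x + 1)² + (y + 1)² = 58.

Let a tangent through (−11, 3) have slope m. Its distance from (−1, −1) must equal √58:
(10m − (−4))² = 58(m² + 1)
21m² + 40m − 21 = 0, so m = 3/7 or m = −7/3.
Through (−11, 3) these give 3x − 7y = −54 and 7x + 3y = −68.

3x − 7y = −54 and 7x + 3y = −68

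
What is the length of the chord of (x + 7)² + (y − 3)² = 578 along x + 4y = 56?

Express y = (56 − x)/4 and substitute into the circle:
17x² + 136x − 6528 = 0  ⟹  x² + 8x − 384 = 0
x = 16 or x = −24, giving (16, 10) and (−24, 20).
|(16, 10) − (−24, 20)| = √((40)² + (−10)²) = 10√17.

10√17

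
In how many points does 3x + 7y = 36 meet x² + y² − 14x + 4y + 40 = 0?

Centre (7, −2), r² = 13. Distance² from centre to line = (−29)²/58 = 29/2.
Since d² > r², the line lies outside the circle.

0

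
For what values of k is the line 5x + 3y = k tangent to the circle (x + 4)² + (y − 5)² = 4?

k = −5 ± 2√34

For a tangent, require d(centre, line) = r = 2.
|5·(−4) + 3·5 − k| / √34 = 2
|k − (−5)| = 2√34.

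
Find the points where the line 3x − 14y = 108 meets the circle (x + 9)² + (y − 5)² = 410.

Substitute y = (−108 + 3x)/14:
205x² + 2460x − 32800 = 0  ⟹  x² + 12x − 160 = 0
x = 8 or x = −20, giving (8, −6) and (−20, −12).

(−20, −12) and (8, −6)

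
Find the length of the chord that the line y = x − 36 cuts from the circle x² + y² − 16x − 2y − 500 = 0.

The distance from (8, 1) to the line is 29/√2, and r² = 565.
Chord = 2√(r² − d²) = 2·√(289/2) = 17√2.

17√2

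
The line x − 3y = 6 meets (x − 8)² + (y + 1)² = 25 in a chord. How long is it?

3√10

Centre (8, −1), r² = 25. Perpendicular distance d from centre to line = |5| / √10 = 5/√10.
Half the chord is √(r² − d²) = √(45/2), so the full chord is 3√10.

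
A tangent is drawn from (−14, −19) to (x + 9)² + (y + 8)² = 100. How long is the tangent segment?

Centre (−9, −8), r² = 100. |PO|² = (−5)² + (−11)² = 146.
The tangent meets the radius at right angles, so tangent² = |PO|² − r² = 146 − 100 = 46.

√46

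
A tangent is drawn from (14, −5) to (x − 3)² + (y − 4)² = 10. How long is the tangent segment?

With centre O = (3, 4), |OP|² = 202 and r² = 10.
By the tangent–radius right angle, tangent length = √(|PO|² − r²) = √192 = 8√3.

8√3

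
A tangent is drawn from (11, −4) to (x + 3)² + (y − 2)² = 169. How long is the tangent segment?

3√7

The centre is (−3, 2) and r = 13. The square of the distance from P to the centre is 196 + 36 = 232.
By the tangent–radius right angle, tangent length = √(|PO|² − r²) = √63 = 3√7.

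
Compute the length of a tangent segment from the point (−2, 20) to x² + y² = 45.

√359

The centre is (0, 0) and r = 3√5. The square of the distance from P to the centre is 4 + 400 = 404.
The tangent meets the radius at right angles, so tangent² = |PO|² − r² = 404 − 45 = 359.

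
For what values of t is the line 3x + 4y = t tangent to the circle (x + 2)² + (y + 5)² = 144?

t = −86 or t = 34

The line touches the circle iff its distance from (−2, −5) is 12:
|3·(−2) + 4·(−5) − t| / √25 = 12
|t − (−26)| = 12·5, so t = 34 or t = −86.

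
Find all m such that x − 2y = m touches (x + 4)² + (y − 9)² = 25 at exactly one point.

The line touches the circle iff its distance from (−4, 9) is 5:
|1·(−4) − 2·9 − m| / √5 = 5
|m − (−22)| = 5√5.

m = −22 ± 5√5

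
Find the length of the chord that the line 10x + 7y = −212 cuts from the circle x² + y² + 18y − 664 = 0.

Substitute y = (−212 − 10x)/7:
149x² + 2980x − 14304 = 0  ⟹  x² + 20x − 96 = 0
x = 4 or x = −24, giving (4, −36) and (−24, 4).
|(4, −36) − (−24, 4)| = √((28)² + (−40)²) = 4√149.

4√149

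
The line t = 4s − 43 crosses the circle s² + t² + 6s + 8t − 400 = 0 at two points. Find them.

(5, −23) and (13, 9)

Substitute t = 4s − 43:
17s² − 306s + 1105 = 0  ⟹  s² − 18s + 65 = 0
s = 13 or s = 5, giving (13, 9) and (5, −23).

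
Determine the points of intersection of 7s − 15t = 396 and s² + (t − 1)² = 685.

(3, −25) and (18, −18)

Express t = (−396 + 7s)/15 and substitute into the circle:
274s² − 5754s + 14796 = 0  ⟹  s² − 21s + 54 = 0
s = 18 or s = 3, giving (18, −18) and (3, −25).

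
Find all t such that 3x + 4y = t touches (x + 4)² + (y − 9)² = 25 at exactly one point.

Tangency holds when the distance from the centre (−4, 9) to the line equals the radius 5:
|3·(−4) + 4·9 − t| / √25 = 5
|t − (24)| = 5·5, so t = 49 or t = −1.

t = −1 or t = 49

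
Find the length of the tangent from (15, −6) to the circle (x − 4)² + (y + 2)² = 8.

The centre is (4, −2) and r = 2√2. The square of the distance from P to the centre is 121 + 16 = 137.
The tangent meets the radius at right angles, so tangent² = |PO|² − r² = 137 − 8 = 129.

√129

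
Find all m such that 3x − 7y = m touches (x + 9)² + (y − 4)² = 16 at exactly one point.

m = −55 ± 4√58

Tangency holds when the distance from the centre (−9, 4) to the line equals the radius 4:
|3·(−9) − 7·4 − m| / √58 = 4
|m − (−55)| = 4√58.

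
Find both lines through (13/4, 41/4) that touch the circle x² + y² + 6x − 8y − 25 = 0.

Let a tangent through (13/4, 41/4) have slope m. Its distance from (−3, 4) must equal 5√2:
(−25/4m − (−25/4))² = 50(m² + 1)
7m² + 50m + 7 = 0, so m = −7 or m = −1/7.
With m = −7: 7x + y = 33. With m = −1/7: x + 7y = 75.

7x + y = 33 and x + 7y = 75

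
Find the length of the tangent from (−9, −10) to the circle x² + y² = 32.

The centre is (0, 0) and r = 4√2. The square of the distance from P to the centre is 81 + 100 = 181.
Power of the point: PT² = |PO|² − r² = 149, so PT = √149.

√149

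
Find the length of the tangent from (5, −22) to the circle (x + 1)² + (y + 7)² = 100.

√161

With centre O = (−1, −7), |OP|² = 261 and r² = 100.
By the tangent–radius right angle, tangent length = √(|PO|² − r²) = √161.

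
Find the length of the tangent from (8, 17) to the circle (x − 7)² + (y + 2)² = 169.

√193

Centre (7, −2), r² = 169. |PO|² = (1)² + (19)² = 362.
Power of the point: PT² = |PO|² − r² = 193, so PT = √193.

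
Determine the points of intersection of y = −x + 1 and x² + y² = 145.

(−8, 9) and (9, −8)

Express y = −x + 1 and substitute into the circle:
2x² − 2x − 144 = 0  ⟹  x² − x − 72 = 0
x = 9 or x = −8, giving (9, −8) and (−8, 9).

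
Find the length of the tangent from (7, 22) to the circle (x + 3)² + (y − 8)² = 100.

14

Centre (−3, 8), r² = 100. |PO|² = (10)² + (14)² = 296.
The tangent meets the radius at right angles, so tangent² = |PO|² − r² = 296 − 100 = 196.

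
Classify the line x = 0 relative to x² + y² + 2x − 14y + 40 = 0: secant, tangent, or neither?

Substituting the line into the circle gives y² − 14y + 40 = 0.
Discriminant = (−14)² − 4·1·(40) = 36 > 0.
Two real roots: the line is a secant.

secant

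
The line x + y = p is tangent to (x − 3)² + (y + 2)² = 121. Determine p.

For a tangent, require d(centre, line) = r = 11.
|1·3 + 1·(−2) − p| / √2 = 11
|p − (1)| = 11√2.

p = 1 ± 11√2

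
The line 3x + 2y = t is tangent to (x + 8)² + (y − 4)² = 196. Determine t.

t = −16 ± 14√13

Tangency holds when the distance from the centre (−8, 4) to the line equals the radius 14:
|3·(−8) + 2·4 − t| / √13 = 14
|t − (−16)| = 14√13.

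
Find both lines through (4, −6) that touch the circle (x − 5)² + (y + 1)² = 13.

Write the tangent as mx − y + (−6 − m·(4)) = 0 and set its distance from the centre to √13:
[m·(1) − (5)]² = 13(m² + 1)
6m² + 5m − 6 = 0, so m = −3/2 or m = 2/3.
With m = −3/2: 3x + 2y = 0. With m = 2/3: 2x − 3y = 26.

3x + 2y = 0 and 2x − 3y = 26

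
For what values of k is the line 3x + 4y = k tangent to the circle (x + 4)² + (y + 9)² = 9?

For a tangent, require d(centre, line) = r = 3.
|3·(−4) + 4·(−9) − k| / √25 = 3
|k − (−48)| = 3·5, so k = −33 or k = −63.

k = −63 or k = −33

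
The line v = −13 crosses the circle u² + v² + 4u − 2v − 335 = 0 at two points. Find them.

From the line, v = −13. Substituting:
u² + 4u − 140 = 0
u = 10 or u = −14, giving (10, −13) and (−14, −13).

(−14, −13) and (10, −13)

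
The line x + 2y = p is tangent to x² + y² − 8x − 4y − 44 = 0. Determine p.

p = 8 ± 8√5

For a tangent, require d(centre, line) = r = 8.
|1·4 + 2·2 − p| / √5 = 8
|p − (8)| = 8√5.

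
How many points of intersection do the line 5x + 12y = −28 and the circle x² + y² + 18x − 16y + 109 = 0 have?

0

d² = (5·(−9) + 12·8 − (−28))²/169 = 6241/169; r² = 36.
Since d² > r², the line lies outside the circle.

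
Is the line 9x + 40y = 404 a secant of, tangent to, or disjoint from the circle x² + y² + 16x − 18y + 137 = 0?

disjoint

Substituting the line into the circle gives 1681x² + 24808x + 91536 = 0.
Δ = 615436864 − 615488064 = −51200.
No real roots: the line does not meet the circle.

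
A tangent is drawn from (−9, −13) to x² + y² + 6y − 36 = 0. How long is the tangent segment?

2√34

The centre is (0, −3) and r = 3√5. The square of the distance from P to the centre is 81 + 100 = 181.
By the tangent–radius right angle, tangent length = √(|PO|² − r²) = √136 = 2√34.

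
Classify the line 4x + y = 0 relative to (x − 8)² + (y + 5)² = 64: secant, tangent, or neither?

secant

d² = (4·8 + 1·(−5) − (0))²/17 = 729/17; r² = 64.
Since d² < r², the line cuts the circle twice.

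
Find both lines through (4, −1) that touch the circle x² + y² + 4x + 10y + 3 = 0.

Write the tangent as mx − y + (−1 − m·(4)) = 0 and set its distance from the centre to √26:
[m·(−6) − (−4)]² = 26(m² + 1)
5m² − 24m − 5 = 0, so m = −1/5 or m = 5.
With m = −1/5: x + 5y = −1. With m = 5: 5x − y = 21.

x + 5y = −1 and 5x − y = 21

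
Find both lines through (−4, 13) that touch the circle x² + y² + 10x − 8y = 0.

4x − 5y = −81 and 5x + 4y = 32

A line y − (13) = m(x − (−4)) is tangent when its distance from (−5, 4) is √41:
[m·(−1) − (−9)]² = 41(m² + 1)
20m² + 9m − 20 = 0, so m = 4/5 or m = −5/4.
With m = 4/5: 4x − 5y = −81. With m = −5/4: 5x + 4y = 32.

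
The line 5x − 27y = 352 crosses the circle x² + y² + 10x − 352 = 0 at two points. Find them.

From the line, y = (−352 + 5x)/27. Substituting:
754x² + 3770x − 132704 = 0  ⟹  x² + 5x − 176 = 0
x = 11 or x = −16, giving (11, −11) and (−16, −16).

(−16, −16) and (11, −11)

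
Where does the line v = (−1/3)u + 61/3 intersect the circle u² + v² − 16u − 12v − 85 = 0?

(4, 19) and (19, 14)

From the line, v = (61 − u)/3. Substituting:
10u² − 230u + 760 = 0  ⟹  u² − 23u + 76 = 0
u = 19 or u = 4, giving (19, 14) and (4, 19).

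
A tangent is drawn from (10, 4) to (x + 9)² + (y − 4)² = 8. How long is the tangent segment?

Centre (−9, 4), r² = 8. |PO|² = (19)² + (0)² = 361.
Power of the point: PT² = |PO|² − r² = 353, so PT = √353.

√353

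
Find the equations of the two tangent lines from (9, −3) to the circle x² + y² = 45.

Write the tangent as mx − y + (−3 − m·(9)) = 0 and set its distance from the centre to 3√5:
[m·(−9) − (3)]² = 45(m² + 1)
2m² + 3m − 2 = 0, so m = −2 or m = 1/2.
Through (9, −3) these give 2x + y = 15 and x − 2y = 15.

2x + y = 15 and x − 2y = 15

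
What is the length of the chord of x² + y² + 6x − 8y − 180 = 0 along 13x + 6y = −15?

2√205

Centre (−3, 4), r² = 205. Perpendicular distance d from centre to line = |0| / √205 = 0/√205.
Chord = 2√(r² − d²) = 2·√(205) = 2√205.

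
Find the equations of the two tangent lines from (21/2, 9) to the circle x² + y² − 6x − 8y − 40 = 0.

A line y − (9) = m(x − (21/2)) is tangent when its distance from (3, 4) is √65:
(−15/2m − (−5))² = 65(m² + 1)
7m² + 60m + 32 = 0, so m = −8 or m = −4/7.
With m = −8: 8x + y = 93. With m = −4/7: 4x + 7y = 105.

8x + y = 93 and 4x + 7y = 105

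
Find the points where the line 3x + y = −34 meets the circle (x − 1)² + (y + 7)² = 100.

From the line, y = −3x − 34. Substituting:
10x² + 160x + 630 = 0  ⟹  x² + 16x + 63 = 0
x = −7 or x = −9, giving (−7, −13) and (−9, −7).

(−9, −7) and (−7, −13)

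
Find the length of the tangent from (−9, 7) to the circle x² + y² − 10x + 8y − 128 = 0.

Centre (5, −4), r² = 169. |PO|² = (−14)² + (11)² = 317.
By the tangent–radius right angle, tangent length = √(|PO|² − r²) = √148 = 2√37.

2√37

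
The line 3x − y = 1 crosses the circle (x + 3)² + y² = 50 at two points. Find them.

(−2, −7) and (2, 5)

Express y = 3x − 1 and substitute into the circle:
10x² − 40 = 0  ⟹  x² − 4 = 0
x = 2 or x = −2, giving (2, 5) and (−2, −7).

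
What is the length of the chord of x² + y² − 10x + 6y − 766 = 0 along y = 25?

8

Centre (5, −3), r² = 800. Perpendicular distance d from centre to line = |−28| / √1 = 28.
Chord = 2√(r² − d²) = 2·√(16) = 8.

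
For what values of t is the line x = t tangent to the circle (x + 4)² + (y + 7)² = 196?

t = −18 or t = 10

For a tangent, require d(centre, line) = r = 14.
|1·(−4) + 0·(−7) − t| / √1 = 14
|t − (−4)| = 14, so t = 10 or t = −18.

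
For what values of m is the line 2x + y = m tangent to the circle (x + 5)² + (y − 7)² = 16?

Tangency holds when the distance from the centre (−5, 7) to the line equals the radius 4:
|2·(−5) + 1·7 − m| / √5 = 4
|m − (−3)| = 4√5.

m = −3 ± 4√5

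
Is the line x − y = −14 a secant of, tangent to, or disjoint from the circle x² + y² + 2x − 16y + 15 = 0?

secant

Substituting the line into the circle gives 2x² + 14x − 13 = 0.
Δ = 196 − (−104) = 300.
Two real roots: the line is a secant.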